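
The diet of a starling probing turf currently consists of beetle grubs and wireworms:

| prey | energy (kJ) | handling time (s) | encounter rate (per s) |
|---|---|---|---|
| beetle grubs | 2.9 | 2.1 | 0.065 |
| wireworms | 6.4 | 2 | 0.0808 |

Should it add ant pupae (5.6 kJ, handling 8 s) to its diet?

Yes

Intake rate on the current diet: R = (0.065×2.9 + 0.0808×6.4) / (1 + 0.065×2.1 + 0.0808×2) = 0.7056/1.298 = 0.5436 kJ/s.
Profitability of ant pupae: 5.6/8 = 0.7 kJ/s.
Since 0.7 > R, including ant pupae increases the long-run rate.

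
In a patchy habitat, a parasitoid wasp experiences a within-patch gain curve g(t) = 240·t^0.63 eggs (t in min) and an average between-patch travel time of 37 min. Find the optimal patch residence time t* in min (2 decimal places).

63.00 min

Maximise g(t)/(T+t): set derivative to zero → g'(t)(T+t) = g(t).
g'(t) = 0.63·240·t^-0.37. Setting 0.63·240·t^-0.37 = 240·t^0.63/(37+t) gives 0.63(37+t) = t, so 0.37·t = 0.63×37.
t* = 0.63×37/0.37 = 63 min.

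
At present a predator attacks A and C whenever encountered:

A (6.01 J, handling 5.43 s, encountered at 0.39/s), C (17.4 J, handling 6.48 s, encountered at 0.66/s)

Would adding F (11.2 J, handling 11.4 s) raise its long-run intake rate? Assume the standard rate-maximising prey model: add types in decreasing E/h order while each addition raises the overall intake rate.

No

Intake rate on the current diet: R = (0.39×6.01 + 0.66×17.4) / (1 + 0.39×5.43 + 0.66×6.48) = 13.83/7.395 = 1.87 J/s.
Profitability of F: 11.2/11.4 = 0.9825 J/s.
0.9825 < 1.87, so adding F would lower the average — exclude it.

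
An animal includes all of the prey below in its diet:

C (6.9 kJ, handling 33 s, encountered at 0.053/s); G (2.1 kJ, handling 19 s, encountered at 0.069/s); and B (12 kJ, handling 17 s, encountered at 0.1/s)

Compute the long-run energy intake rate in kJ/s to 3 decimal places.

R = (0.053×6.9 + 0.069×2.1 + 0.1×12) / (1 + 0.053×33 + 0.069×19 + 0.1×17) = 1.711/5.76 = 0.297 kJ/s.

0.297 kJ/s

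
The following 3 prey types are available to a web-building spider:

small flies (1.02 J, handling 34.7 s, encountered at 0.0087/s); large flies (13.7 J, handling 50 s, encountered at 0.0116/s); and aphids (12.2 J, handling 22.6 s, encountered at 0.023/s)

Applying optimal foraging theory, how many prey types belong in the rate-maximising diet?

2

E/h in descending order: aphids 0.54, large flies 0.274, small flies 0.0294 J/s. The optimal diet is the largest prefix of this list for which every included type satisfies E_i/h_i > R on the types above it.
Rate on top 1: 0.1846. large flies: 0.274 > 0.1846 → include.
Rate on top 2: 0.2093. small flies: 0.0294 < 0.2093 → exclude; stop.
Optimal diet: aphids, large flies — 2 of 3 types.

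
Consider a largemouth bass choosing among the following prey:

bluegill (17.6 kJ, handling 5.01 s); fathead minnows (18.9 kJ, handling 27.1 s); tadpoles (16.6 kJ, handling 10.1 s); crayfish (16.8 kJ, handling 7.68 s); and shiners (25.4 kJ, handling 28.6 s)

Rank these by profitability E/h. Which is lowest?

In descending order of E/h:
bluegill: 17.6/5.01 = 3.51 kJ/s
crayfish: 16.8/7.68 = 2.19 kJ/s
tadpoles: 16.6/10.1 = 1.64 kJ/s
shiners: 25.4/28.6 = 0.888 kJ/s
fathead minnows: 18.9/27.1 = 0.697 kJ/s

fathead minnows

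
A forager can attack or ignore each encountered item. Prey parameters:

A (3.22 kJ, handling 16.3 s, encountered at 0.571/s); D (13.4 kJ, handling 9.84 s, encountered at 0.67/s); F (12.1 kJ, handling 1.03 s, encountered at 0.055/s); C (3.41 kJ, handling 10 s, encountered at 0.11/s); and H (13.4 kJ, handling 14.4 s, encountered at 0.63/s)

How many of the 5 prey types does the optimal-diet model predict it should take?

Rank by E/h (kJ/s): F 11.7, D 1.36, H 0.931, C 0.341, A 0.198. Include each in turn until the next type's E/h falls below the running intake rate.
Rate on top 1: 0.6298. D: 1.36 > 0.6298 → include.
Rate on top 2: 1.261. H: 0.931 < 1.261 → exclude; stop.
Optimal diet: F, D — 2 of 5 types.

2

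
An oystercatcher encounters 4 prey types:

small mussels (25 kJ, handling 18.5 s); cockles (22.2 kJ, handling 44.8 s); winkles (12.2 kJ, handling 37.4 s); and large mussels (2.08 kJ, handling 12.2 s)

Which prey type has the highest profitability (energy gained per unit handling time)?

In descending order of E/h:
small mussels: 25/18.5 = 1.35 kJ/s
cockles: 22.2/44.8 = 0.496 kJ/s
winkles: 12.2/37.4 = 0.326 kJ/s
large mussels: 2.08/12.2 = 0.17 kJ/s

small mussels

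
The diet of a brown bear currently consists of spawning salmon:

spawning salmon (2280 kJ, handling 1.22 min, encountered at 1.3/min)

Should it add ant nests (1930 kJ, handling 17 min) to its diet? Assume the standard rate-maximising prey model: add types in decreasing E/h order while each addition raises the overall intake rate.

On spawning salmon alone, R = ΣλE/(1+Σλh) = 2964/2.586 = 1146 kJ/min.
ant nests: E/h = 1930/17 = 113.5 kJ/min.
Since 113.5 < R, time spent handling ant nests is better spent searching.

No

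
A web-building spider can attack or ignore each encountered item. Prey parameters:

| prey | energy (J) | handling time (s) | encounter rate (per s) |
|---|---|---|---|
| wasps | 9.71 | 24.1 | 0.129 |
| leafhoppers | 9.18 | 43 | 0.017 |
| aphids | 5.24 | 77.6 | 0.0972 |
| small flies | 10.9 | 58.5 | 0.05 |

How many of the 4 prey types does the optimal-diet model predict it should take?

Rank by E/h (J/s): wasps 0.403, leafhoppers 0.213, small flies 0.186, aphids 0.0675. Include each in turn until the next type's E/h falls below the running intake rate.
Rate on top 1: 0.3048. leafhoppers: 0.213 < 0.3048 → exclude; stop.
Optimal diet: wasps — 1 of 4 types.

1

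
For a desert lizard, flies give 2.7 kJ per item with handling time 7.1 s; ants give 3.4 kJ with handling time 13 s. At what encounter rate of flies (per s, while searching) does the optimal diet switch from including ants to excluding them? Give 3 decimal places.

Drop ants once their profitability E₂/h₂ falls below the rate achievable on flies alone: E₂/h₂ = λE₁/(1 + λh₁).
Solve for λ: λE₁h₂ = E₂(1 + λh₁) → λ(E₁h₂ − E₂h₁) = E₂ → λ = E₂/(E₁h₂ − E₂h₁).
λ = 3.4/(2.7×13 − 3.4×7.1) = 3.4/10.96 = 0.3102 per s.

0.310 per s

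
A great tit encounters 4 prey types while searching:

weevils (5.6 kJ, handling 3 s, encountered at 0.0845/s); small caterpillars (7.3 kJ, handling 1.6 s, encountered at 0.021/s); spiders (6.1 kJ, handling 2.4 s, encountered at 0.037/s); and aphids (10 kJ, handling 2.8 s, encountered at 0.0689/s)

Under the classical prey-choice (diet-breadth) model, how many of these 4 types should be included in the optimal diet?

4

E/h in descending order: small caterpillars 4.56, aphids 3.57, spiders 2.54, weevils 1.87 kJ/s. The optimal diet is the largest prefix of this list for which every included type satisfies E_i/h_i > R on the types above it.
Rate on top 1: 0.1483. aphids: 3.57 > 0.1483 → include.
Rate on top 2: 0.6867. spiders: 2.54 > 0.6867 → include.
Rate on top 3: 0.812. weevils: 1.87 > 0.812 → include.
Optimal diet: small caterpillars, aphids, spiders, weevils — 4 of 4 types.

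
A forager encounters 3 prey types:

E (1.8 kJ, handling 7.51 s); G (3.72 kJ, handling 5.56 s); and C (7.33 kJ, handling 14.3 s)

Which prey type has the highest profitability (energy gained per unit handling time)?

G

Profitability E/h (kJ/s): E = 1.8/7.51 = 0.24, G = 3.72/5.56 = 0.669, C = 7.33/14.3 = 0.513.
Ranked: G > C > E.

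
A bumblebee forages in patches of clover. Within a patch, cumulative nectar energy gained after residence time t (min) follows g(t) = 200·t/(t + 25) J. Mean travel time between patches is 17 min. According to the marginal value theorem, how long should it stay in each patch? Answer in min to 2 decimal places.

20.62 min

Maximise g(t)/(T+t): set derivative to zero → g'(t)(T+t) = g(t).
g'(t) = 200·25/(t + 25)². Setting 200·25/(t+25)² = 200t/[(t+25)(17+t)] gives 25(17+t) = t(t+25), so t² = 25×17 = 425.
t* = √425 = 20.62 min.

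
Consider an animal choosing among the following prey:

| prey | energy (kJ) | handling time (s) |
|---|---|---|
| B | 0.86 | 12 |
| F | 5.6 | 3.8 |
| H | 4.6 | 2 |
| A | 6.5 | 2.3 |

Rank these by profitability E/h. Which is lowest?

In descending order of E/h:
A: 6.5/2.3 = 2.83 kJ/s
H: 4.6/2 = 2.3 kJ/s
F: 5.6/3.8 = 1.47 kJ/s
B: 0.86/12 = 0.0717 kJ/s

B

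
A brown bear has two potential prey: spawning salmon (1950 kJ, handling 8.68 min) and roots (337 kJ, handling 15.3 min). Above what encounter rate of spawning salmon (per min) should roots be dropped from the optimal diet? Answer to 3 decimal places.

0.013 per min

The zero-one rule: include roots iff E₂/h₂ > λE₁/(1+λh₁). Equality gives the switch point.
λE₁h₂ = E₂ + λE₂h₁ ⇒ λ = E₂/(E₁h₂ − E₂h₁) = 337/(2.984e+04 − 2925) = 0.01252 per min.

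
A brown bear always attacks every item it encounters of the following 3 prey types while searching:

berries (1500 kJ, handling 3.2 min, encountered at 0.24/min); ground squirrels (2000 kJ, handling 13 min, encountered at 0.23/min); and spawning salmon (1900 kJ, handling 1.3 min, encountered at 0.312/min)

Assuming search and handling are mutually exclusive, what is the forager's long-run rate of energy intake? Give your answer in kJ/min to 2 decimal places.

273.61 kJ/min

R = Σλ_iE_i / (1 + Σλ_ih_i)
Numerator: 0.24×1500 + 0.23×2000 + 0.312×1900 = 1413
Denominator: 1 + 0.24×3.2 + 0.23×13 + 0.312×1.3 = 5.164
R = 1413/5.164 = 273.6 kJ/min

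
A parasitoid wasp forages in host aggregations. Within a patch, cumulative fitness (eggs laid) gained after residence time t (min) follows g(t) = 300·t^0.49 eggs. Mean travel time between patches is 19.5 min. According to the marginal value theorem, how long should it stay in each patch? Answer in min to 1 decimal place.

18.7 min

Optimal t* satisfies g'(t*) = g(t*)/(T + t*).
g'(t) = 0.49·300·t^-0.51. Setting 0.49·300·t^-0.51 = 300·t^0.49/(19.5+t) gives 0.49(19.5+t) = t, so 0.51·t = 0.49×19.5.
t* = 0.49×19.5/0.51 = 18.74 min.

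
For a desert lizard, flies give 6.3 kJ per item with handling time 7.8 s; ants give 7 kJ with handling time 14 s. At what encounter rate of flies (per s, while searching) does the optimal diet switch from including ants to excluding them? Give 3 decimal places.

0.208 per s

At the threshold, the rate on flies alone equals the profitability of ants: λ·6.3/(1 + λ·7.8) = 7/14 = 0.5.
Rearranging, λ(6.3 − 0.5×7.8) = 0.5, so λ = 0.5/2.4 = 0.2083 per s.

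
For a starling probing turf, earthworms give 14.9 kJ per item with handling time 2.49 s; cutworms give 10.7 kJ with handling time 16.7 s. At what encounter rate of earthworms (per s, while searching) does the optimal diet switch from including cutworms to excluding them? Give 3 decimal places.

The zero-one rule: include cutworms iff E₂/h₂ > λE₁/(1+λh₁). Equality gives the switch point.
λE₁h₂ = E₂ + λE₂h₁ ⇒ λ = E₂/(E₁h₂ − E₂h₁) = 10.7/(248.8 − 26.64) = 0.04816 per s.

0.048 per s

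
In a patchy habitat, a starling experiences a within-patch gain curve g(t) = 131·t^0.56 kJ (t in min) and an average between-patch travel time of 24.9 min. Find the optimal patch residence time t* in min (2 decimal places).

31.69 min

Optimal t* satisfies g'(t*) = g(t*)/(T + t*).
g'(t) = 0.56·131·t^-0.44. Setting 0.56·131·t^-0.44 = 131·t^0.56/(24.9+t) gives 0.56(24.9+t) = t, so 0.44·t = 0.56×24.9.
t* = 0.56×24.9/0.44 = 31.69 min.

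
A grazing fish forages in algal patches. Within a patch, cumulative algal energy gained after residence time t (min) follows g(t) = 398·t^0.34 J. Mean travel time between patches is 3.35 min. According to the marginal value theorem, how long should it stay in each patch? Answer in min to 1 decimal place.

1.7 min

Optimal t* satisfies g'(t*) = g(t*)/(T + t*).
g'(t) = 0.34·398·t^-0.66. Setting 0.34·398·t^-0.66 = 398·t^0.34/(3.35+t) gives 0.34(3.35+t) = t, so 0.66·t = 0.34×3.35.
t* = 0.34×3.35/0.66 = 1.726 min.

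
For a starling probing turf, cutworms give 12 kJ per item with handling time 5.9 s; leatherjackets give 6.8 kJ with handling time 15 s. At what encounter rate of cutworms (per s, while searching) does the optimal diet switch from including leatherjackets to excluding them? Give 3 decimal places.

0.049 per s

Drop leatherjackets once their profitability E₂/h₂ falls below the rate achievable on cutworms alone: E₂/h₂ = λE₁/(1 + λh₁).
Solve for λ: λE₁h₂ = E₂(1 + λh₁) → λ(E₁h₂ − E₂h₁) = E₂ → λ = E₂/(E₁h₂ − E₂h₁).
λ = 6.8/(12×15 − 6.8×5.9) = 6.8/139.9 = 0.04861 per s.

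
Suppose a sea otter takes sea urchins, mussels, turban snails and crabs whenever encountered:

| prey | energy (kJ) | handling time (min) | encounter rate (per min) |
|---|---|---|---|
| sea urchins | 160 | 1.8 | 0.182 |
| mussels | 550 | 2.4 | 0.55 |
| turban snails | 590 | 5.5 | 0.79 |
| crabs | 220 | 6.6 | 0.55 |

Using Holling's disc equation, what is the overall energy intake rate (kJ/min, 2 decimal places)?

Energy encountered per unit search time: 0.182×160 + 0.55×550 + 0.79×590 + 0.55×220 = 918.7 kJ/min.
Handling time per unit search time: 0.182×1.8 + 0.55×2.4 + 0.79×5.5 + 0.55×6.6 = 9.623.
Rate = 918.7/(1 + 9.623) = 86.49 kJ/min.

86.49 kJ/min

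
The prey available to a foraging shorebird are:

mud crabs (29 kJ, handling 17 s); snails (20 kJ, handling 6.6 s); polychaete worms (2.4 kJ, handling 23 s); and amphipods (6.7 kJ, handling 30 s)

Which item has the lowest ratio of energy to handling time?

Profitability E/h (kJ/s): mud crabs = 29/17 = 1.71, snails = 20/6.6 = 3.03, polychaete worms = 2.4/23 = 0.104, amphipods = 6.7/30 = 0.223.
Ranked: snails > mud crabs > amphipods > polychaete worms.

polychaete worms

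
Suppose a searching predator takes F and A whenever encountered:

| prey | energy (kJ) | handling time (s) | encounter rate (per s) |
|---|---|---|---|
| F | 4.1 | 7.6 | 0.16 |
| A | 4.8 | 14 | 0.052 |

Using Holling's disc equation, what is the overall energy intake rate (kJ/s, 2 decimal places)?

R = (0.16×4.1 + 0.052×4.8) / (1 + 0.16×7.6 + 0.052×14) = 0.9056/2.944 = 0.3076 kJ/s.

0.31 kJ/s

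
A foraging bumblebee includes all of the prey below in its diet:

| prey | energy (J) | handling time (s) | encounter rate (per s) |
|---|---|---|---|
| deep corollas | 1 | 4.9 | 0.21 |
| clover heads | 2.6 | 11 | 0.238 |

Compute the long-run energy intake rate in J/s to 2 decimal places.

0.18 J/s

R = Σλ_iE_i / (1 + Σλ_ih_i)
Numerator: 0.21×1 + 0.238×2.6 = 0.8288
Denominator: 1 + 0.21×4.9 + 0.238×11 = 4.647
R = 0.8288/4.647 = 0.1784 J/s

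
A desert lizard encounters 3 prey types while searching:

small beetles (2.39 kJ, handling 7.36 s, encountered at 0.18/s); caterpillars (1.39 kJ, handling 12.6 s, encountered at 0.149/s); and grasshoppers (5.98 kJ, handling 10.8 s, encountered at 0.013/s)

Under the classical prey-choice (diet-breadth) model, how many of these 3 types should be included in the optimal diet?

2

E/h in descending order: grasshoppers 0.554, small beetles 0.325, caterpillars 0.11 kJ/s. The optimal diet is the largest prefix of this list for which every included type satisfies E_i/h_i > R on the types above it.
Rate on top 1: 0.06817. small beetles: 0.325 > 0.06817 → include.
Rate on top 2: 0.206. caterpillars: 0.11 < 0.206 → exclude; stop.
Optimal diet: grasshoppers, small beetles — 2 of 3 types.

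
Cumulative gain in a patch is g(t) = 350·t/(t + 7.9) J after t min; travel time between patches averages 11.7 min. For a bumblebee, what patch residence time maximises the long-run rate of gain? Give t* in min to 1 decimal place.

9.6 min

Optimal t* satisfies g'(t*) = g(t*)/(T + t*).
g'(t) = 350·7.9/(t + 7.9)². Setting 350·7.9/(t+7.9)² = 350t/[(t+7.9)(11.7+t)] gives 7.9(11.7+t) = t(t+7.9), so t² = 7.9×11.7 = 92.43.
t* = √92.43 = 9.614 min.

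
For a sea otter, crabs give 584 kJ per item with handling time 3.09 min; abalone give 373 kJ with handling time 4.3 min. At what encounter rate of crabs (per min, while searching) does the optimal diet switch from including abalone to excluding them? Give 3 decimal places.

The zero-one rule: include abalone iff E₂/h₂ > λE₁/(1+λh₁). Equality gives the switch point.
λE₁h₂ = E₂ + λE₂h₁ ⇒ λ = E₂/(E₁h₂ − E₂h₁) = 373/(2511 − 1153) = 0.2745 per min.

0.275 per min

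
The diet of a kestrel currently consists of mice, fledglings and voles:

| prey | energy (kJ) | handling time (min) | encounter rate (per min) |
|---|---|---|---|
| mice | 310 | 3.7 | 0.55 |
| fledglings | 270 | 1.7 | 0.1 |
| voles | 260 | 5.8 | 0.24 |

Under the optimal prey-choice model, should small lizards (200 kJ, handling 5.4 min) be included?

Intake rate on the current diet: R = (0.55×310 + 0.1×270 + 0.24×260) / (1 + 0.55×3.7 + 0.1×1.7 + 0.24×5.8) = 259.9/4.597 = 56.54 kJ/min.
small lizards: E/h = 200/5.4 = 37.04 kJ/min.
Since 37.04 < R, time spent handling small lizards is better spent searching.

No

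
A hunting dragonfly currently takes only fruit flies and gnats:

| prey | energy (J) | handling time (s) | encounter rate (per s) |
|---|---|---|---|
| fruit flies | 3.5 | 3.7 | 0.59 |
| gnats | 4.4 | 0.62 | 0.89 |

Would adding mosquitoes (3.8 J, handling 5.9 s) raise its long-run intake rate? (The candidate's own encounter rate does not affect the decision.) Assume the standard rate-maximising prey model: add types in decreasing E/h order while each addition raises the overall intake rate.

Intake rate on the current diet: R = (0.59×3.5 + 0.89×4.4) / (1 + 0.59×3.7 + 0.89×0.62) = 5.981/3.735 = 1.601 J/s.
mosquitoes: E/h = 3.8/5.9 = 0.6441 J/s.
0.6441 < 1.601, so adding mosquitoes would lower the average — exclude it.

No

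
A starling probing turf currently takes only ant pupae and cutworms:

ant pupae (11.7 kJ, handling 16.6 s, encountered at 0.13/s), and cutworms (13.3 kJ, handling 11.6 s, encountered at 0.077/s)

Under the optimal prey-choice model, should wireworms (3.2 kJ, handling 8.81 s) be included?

No

Current rate: (0.13×11.7 + 0.077×13.3)/(1 + 0.13×16.6 + 0.077×11.6) = 0.6282 kJ/s.
Profitability of wireworms: 3.2/8.81 = 0.3632 kJ/s.
0.3632 < 0.6282, so adding wireworms would lower the average — exclude it.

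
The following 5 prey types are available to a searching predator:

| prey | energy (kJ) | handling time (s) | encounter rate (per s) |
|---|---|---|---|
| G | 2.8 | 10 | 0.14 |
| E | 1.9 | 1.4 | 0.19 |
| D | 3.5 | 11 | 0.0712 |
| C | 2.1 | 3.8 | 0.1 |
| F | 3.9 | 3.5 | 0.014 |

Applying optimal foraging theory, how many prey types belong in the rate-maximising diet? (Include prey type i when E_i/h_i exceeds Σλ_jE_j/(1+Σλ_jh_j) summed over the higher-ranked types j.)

Profitabilities (E/h, kJ/s): E 1.36, F 1.11, C 0.553, D 0.318, G 0.28. Add prey in this order while the next type's profitability exceeds the intake rate on those already taken.
Rate on top 1: 0.2852. F: 1.11 > 0.2852 → include.
Rate on top 2: 0.316. C: 0.553 > 0.316 → include.
Rate on top 3: 0.3691. D: 0.318 < 0.3691 → exclude; stop.
Optimal diet: E, F, C — 3 of 5 types.

3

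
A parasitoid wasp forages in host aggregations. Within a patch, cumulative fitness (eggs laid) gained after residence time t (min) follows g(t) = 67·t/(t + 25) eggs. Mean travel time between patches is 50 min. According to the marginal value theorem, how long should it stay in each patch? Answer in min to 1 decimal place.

35.4 min

By the marginal value theorem, leave when the instantaneous gain rate g'(t) equals the habitat-wide average g(t)/(T + t).
g'(t) = 67·25/(t + 25)². Setting 67·25/(t+25)² = 67t/[(t+25)(50+t)] gives 25(50+t) = t(t+25), so t² = 25×50 = 1250.
t* = √1250 = 35.36 min.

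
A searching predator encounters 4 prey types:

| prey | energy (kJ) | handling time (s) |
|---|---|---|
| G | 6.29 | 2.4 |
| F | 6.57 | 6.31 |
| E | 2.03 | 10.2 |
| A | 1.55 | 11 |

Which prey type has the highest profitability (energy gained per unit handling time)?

In descending order of E/h:
G: 6.29/2.4 = 2.62 kJ/s
F: 6.57/6.31 = 1.04 kJ/s
E: 2.03/10.2 = 0.199 kJ/s
A: 1.55/11 = 0.141 kJ/s

G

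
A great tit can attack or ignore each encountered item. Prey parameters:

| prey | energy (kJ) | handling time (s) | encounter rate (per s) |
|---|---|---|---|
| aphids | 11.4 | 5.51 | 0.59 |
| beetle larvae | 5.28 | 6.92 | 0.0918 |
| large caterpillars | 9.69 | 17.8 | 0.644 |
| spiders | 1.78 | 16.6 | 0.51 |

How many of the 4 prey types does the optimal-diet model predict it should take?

1

Rank by E/h (kJ/s): aphids 2.07, beetle larvae 0.763, large caterpillars 0.544, spiders 0.107. Include each in turn until the next type's E/h falls below the running intake rate.
Rate on top 1: 1.582. beetle larvae: 0.763 < 1.582 → exclude; stop.
Optimal diet: aphids — 1 of 4 types.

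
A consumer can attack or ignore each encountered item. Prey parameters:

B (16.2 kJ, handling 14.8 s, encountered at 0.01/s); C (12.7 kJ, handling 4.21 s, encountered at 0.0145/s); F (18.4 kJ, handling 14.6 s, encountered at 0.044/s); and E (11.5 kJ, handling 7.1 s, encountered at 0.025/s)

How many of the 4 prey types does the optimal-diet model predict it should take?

4

E/h in descending order: C 3.02, E 1.62, F 1.26, B 1.09 kJ/s. The optimal diet is the largest prefix of this list for which every included type satisfies E_i/h_i > R on the types above it.
Rate on top 1: 0.1736. E: 1.62 > 0.1736 → include.
Rate on top 2: 0.3808. F: 1.26 > 0.3808 → include.
Rate on top 3: 0.6812. B: 1.09 > 0.6812 → include.
Optimal diet: C, E, F, B — 4 of 4 types.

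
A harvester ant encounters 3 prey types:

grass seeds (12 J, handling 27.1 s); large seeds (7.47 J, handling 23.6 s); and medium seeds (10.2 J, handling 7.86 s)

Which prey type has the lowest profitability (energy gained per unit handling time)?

large seeds

Profitability E/h (J/s): grass seeds = 12/27.1 = 0.443, large seeds = 7.47/23.6 = 0.317, medium seeds = 10.2/7.86 = 1.3.
Ranked: medium seeds > grass seeds > large seeds.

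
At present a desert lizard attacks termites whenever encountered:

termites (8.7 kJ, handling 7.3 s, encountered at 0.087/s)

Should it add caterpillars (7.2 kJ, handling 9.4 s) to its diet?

Yes

Current rate: (0.087×8.7)/(1 + 0.087×7.3) = 0.4629 kJ/s.
Profitability of caterpillars: 7.2/9.4 = 0.766 kJ/s.
0.766 > 0.4629, so adding caterpillars raises the average — include it.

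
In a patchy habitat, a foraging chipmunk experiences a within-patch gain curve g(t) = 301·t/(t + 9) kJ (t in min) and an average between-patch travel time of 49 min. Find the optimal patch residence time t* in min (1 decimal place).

Optimal t* satisfies g'(t*) = g(t*)/(T + t*).
g'(t) = 301·9/(t + 9)². Setting 301·9/(t+9)² = 301t/[(t+9)(49+t)] gives 9(49+t) = t(t+9), so t² = 9×49 = 441.
t* = √441 = 21 min.

21.0 min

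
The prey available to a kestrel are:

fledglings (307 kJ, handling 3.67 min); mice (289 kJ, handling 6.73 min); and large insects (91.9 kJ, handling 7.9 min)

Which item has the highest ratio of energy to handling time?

fledglings

Profitability E/h (kJ/min): fledglings = 307/3.67 = 83.7, mice = 289/6.73 = 42.9, large insects = 91.9/7.9 = 11.6.
Ranked: fledglings > mice > large insects.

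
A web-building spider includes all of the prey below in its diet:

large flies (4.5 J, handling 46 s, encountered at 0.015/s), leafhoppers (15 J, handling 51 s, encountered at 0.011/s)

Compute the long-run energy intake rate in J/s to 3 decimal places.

R = Σλ_iE_i / (1 + Σλ_ih_i)
Numerator: 0.015×4.5 + 0.011×15 = 0.2325
Denominator: 1 + 0.015×46 + 0.011×51 = 2.251
R = 0.2325/2.251 = 0.1033 J/s

0.103 J/s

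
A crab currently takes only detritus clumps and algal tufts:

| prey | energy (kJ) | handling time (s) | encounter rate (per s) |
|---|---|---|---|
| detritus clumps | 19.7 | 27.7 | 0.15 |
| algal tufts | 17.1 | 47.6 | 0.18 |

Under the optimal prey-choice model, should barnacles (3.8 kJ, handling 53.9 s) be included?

No

On detritus clumps and algal tufts alone, R = ΣλE/(1+Σλh) = 6.033/13.72 = 0.4396 kJ/s.
Profitability of barnacles: 3.8/53.9 = 0.0705 kJ/s.
0.0705 < 0.4396, so adding barnacles would lower the average — exclude it.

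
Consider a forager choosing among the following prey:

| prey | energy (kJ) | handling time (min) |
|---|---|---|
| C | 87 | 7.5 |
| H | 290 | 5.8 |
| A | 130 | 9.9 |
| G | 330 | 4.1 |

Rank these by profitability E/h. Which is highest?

In descending order of E/h:
G: 330/4.1 = 80.5 kJ/min
H: 290/5.8 = 50 kJ/min
A: 130/9.9 = 13.1 kJ/min
C: 87/7.5 = 11.6 kJ/min

G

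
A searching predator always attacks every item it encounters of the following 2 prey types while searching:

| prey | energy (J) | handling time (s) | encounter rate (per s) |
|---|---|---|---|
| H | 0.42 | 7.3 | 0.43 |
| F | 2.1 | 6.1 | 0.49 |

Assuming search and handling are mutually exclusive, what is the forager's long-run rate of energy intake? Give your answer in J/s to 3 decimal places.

R = (0.43×0.42 + 0.49×2.1) / (1 + 0.43×7.3 + 0.49×6.1) = 1.21/7.128 = 0.1697 J/s.

0.170 J/s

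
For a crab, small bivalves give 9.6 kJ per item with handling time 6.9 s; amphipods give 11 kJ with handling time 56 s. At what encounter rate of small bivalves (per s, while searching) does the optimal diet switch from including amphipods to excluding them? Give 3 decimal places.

0.024 per s

Drop amphipods once their profitability E₂/h₂ falls below the rate achievable on small bivalves alone: E₂/h₂ = λE₁/(1 + λh₁).
Solve for λ: λE₁h₂ = E₂(1 + λh₁) → λ(E₁h₂ − E₂h₁) = E₂ → λ = E₂/(E₁h₂ − E₂h₁).
λ = 11/(9.6×56 − 11×6.9) = 11/461.7 = 0.02382 per s.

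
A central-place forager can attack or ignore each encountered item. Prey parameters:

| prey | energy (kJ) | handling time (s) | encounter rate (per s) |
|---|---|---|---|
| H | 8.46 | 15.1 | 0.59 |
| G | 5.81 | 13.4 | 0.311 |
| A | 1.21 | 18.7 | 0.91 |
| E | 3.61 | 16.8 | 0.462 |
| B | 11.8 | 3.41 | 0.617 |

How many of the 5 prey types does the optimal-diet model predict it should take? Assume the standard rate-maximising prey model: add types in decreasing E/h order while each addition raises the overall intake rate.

Profitabilities (E/h, kJ/s): B 3.46, H 0.56, G 0.434, E 0.215, A 0.0647. Add prey in this order while the next type's profitability exceeds the intake rate on those already taken.
Rate on top 1: 2.346. H: 0.56 < 2.346 → exclude; stop.
Optimal diet: B — 1 of 5 types.

1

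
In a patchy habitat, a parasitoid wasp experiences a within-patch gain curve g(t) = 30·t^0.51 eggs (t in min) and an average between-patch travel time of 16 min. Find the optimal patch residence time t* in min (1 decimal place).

16.7 min

By the marginal value theorem, leave when the instantaneous gain rate g'(t) equals the habitat-wide average g(t)/(T + t).
g'(t) = 0.51·30·t^-0.49. Setting 0.51·30·t^-0.49 = 30·t^0.51/(16+t) gives 0.51(16+t) = t, so 0.49·t = 0.51×16.
t* = 0.51×16/0.49 = 16.65 min.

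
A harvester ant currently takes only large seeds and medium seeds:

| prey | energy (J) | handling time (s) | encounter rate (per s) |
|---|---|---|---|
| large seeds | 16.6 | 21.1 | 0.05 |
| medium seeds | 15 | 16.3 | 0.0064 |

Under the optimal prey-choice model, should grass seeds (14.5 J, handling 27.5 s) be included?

On large seeds and medium seeds alone, R = ΣλE/(1+Σλh) = 0.926/2.159 = 0.4288 J/s.
grass seeds: E/h = 14.5/27.5 = 0.5273 J/s.
Since 0.5273 > R, including grass seeds increases the long-run rate.

Yes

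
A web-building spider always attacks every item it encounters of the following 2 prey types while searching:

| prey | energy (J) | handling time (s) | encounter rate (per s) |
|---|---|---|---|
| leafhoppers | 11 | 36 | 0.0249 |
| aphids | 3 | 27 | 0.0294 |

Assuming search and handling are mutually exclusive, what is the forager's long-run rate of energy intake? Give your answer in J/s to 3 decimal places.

0.135 J/s

R = (0.0249×11 + 0.0294×3) / (1 + 0.0249×36 + 0.0294×27) = 0.3621/2.69 = 0.1346 J/s.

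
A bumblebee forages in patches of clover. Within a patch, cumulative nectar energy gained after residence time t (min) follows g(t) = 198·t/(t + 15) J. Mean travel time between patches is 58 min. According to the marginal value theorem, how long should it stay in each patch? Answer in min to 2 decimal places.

Maximise g(t)/(T+t): set derivative to zero → g'(t)(T+t) = g(t).
g'(t) = 198·15/(t + 15)². Setting 198·15/(t+15)² = 198t/[(t+15)(58+t)] gives 15(58+t) = t(t+15), so t² = 15×58 = 870.
t* = √870 = 29.5 min.

29.50 min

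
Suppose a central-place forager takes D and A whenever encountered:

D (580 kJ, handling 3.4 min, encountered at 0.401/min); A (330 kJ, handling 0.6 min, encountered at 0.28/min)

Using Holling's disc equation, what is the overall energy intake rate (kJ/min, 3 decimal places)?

128.380 kJ/min

R = (0.401×580 + 0.28×330) / (1 + 0.401×3.4 + 0.28×0.6) = 325/2.531 = 128.4 kJ/min.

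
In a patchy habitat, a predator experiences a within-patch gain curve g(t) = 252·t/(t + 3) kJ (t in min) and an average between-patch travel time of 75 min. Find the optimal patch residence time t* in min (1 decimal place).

Optimal t* satisfies g'(t*) = g(t*)/(T + t*).
g'(t) = 252·3/(t + 3)². Setting 252·3/(t+3)² = 252t/[(t+3)(75+t)] gives 3(75+t) = t(t+3), so t² = 3×75 = 225.
t* = √225 = 15 min.

15.0 min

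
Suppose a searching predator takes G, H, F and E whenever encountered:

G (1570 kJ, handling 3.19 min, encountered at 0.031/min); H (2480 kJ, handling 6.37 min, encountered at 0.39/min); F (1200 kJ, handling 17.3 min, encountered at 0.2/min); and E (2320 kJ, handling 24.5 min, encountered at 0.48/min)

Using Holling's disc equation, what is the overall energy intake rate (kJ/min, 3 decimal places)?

126.014 kJ/min

R = Σλ_iE_i / (1 + Σλ_ih_i)
Numerator: 0.031×1570 + 0.39×2480 + 0.2×1200 + 0.48×2320 = 2369
Denominator: 1 + 0.031×3.19 + 0.39×6.37 + 0.2×17.3 + 0.48×24.5 = 18.8
R = 2369/18.8 = 126 kJ/min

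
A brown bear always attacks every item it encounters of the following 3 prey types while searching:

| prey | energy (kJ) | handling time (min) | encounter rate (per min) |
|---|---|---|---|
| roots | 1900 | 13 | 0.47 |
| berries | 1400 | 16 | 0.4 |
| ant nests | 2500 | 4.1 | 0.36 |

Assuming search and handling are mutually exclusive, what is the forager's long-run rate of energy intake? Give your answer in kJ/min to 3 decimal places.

R = Σλ_iE_i / (1 + Σλ_ih_i)
Numerator: 0.47×1900 + 0.4×1400 + 0.36×2500 = 2353
Denominator: 1 + 0.47×13 + 0.4×16 + 0.36×4.1 = 14.99
R = 2353/14.99 = 157 kJ/min

157.013 kJ/min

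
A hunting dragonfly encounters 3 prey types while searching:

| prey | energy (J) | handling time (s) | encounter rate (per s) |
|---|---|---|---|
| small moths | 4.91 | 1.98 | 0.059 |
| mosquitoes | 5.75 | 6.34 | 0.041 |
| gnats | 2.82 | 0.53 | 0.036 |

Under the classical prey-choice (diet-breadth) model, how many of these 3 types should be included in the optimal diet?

3

Rank by E/h (J/s): gnats 5.32, small moths 2.48, mosquitoes 0.907. Include each in turn until the next type's E/h falls below the running intake rate.
Rate on top 1: 0.09962. small moths: 2.48 > 0.09962 → include.
Rate on top 2: 0.3444. mosquitoes: 0.907 > 0.3444 → include.
Optimal diet: gnats, small moths, mosquitoes — 3 of 3 types.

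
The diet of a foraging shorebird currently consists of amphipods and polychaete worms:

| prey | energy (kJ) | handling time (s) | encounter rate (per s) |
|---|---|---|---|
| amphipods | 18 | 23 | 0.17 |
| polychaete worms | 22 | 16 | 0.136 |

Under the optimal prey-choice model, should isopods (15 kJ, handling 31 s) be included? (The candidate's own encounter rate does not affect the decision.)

On amphipods and polychaete worms alone, R = ΣλE/(1+Σλh) = 6.052/7.086 = 0.8541 kJ/s.
Profitability of isopods: 15/31 = 0.4839 kJ/s.
0.4839 < 0.8541, so adding isopods would lower the average — exclude it.

No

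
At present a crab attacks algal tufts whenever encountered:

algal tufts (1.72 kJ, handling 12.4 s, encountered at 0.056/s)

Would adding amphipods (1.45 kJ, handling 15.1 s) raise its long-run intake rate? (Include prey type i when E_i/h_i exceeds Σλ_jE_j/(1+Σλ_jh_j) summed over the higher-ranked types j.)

Intake rate on the current diet: R = (0.056×1.72) / (1 + 0.056×12.4) = 0.09632/1.694 = 0.05685 kJ/s.
amphipods: E/h = 1.45/15.1 = 0.09603 kJ/s.
Since 0.09603 > R, including amphipods increases the long-run rate.

Yes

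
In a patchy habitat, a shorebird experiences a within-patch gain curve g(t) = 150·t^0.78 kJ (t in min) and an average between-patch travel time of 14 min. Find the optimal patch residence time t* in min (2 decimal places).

Maximise g(t)/(T+t): set derivative to zero → g'(t)(T+t) = g(t).
g'(t) = 0.78·150·t^-0.22. Setting 0.78·150·t^-0.22 = 150·t^0.78/(14+t) gives 0.78(14+t) = t, so 0.22·t = 0.78×14.
t* = 0.78×14/0.22 = 49.64 min.

49.64 min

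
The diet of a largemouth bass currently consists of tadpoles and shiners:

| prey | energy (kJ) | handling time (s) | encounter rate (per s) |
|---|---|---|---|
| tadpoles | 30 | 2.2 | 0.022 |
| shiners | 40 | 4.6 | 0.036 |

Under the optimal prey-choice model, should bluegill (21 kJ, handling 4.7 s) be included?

Current rate: (0.022×30 + 0.036×40)/(1 + 0.022×2.2 + 0.036×4.6) = 1.73 kJ/s.
Profitability of bluegill: 21/4.7 = 4.468 kJ/s.
4.468 > 1.73, so adding bluegill raises the average — include it.

Yes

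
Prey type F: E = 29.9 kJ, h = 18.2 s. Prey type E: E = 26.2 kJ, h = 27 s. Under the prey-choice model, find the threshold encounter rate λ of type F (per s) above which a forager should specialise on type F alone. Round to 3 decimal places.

0.079 per s

At the threshold, the rate on type F alone equals the profitability of type E: λ·29.9/(1 + λ·18.2) = 26.2/27 = 0.9704.
Rearranging, λ(29.9 − 0.9704×18.2) = 0.9704, so λ = 0.9704/12.24 = 0.07928 per s.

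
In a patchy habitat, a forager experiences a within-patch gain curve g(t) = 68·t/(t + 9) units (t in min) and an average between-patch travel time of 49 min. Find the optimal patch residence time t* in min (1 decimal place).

21.0 min

Maximise g(t)/(T+t): set derivative to zero → g'(t)(T+t) = g(t).
g'(t) = 68·9/(t + 9)². Setting 68·9/(t+9)² = 68t/[(t+9)(49+t)] gives 9(49+t) = t(t+9), so t² = 9×49 = 441.
t* = √441 = 21 min.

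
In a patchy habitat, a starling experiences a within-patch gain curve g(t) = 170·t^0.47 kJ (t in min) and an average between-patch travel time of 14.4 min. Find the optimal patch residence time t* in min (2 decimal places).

12.77 min

Optimal t* satisfies g'(t*) = g(t*)/(T + t*).
g'(t) = 0.47·170·t^-0.53. Setting 0.47·170·t^-0.53 = 170·t^0.47/(14.4+t) gives 0.47(14.4+t) = t, so 0.53·t = 0.47×14.4.
t* = 0.47×14.4/0.53 = 12.77 min.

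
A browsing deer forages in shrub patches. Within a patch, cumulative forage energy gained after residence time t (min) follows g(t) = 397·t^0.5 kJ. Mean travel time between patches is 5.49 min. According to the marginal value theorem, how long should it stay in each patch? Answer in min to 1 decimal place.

5.5 min

By the marginal value theorem, leave when the instantaneous gain rate g'(t) equals the habitat-wide average g(t)/(T + t).
g'(t) = 0.5·397·t^-0.5. Setting 0.5·397·t^-0.5 = 397·t^0.5/(5.49+t) gives 0.5(5.49+t) = t, so 0.50·t = 0.5×5.49.
t* = 0.5×5.49/0.50 = 5.49 min.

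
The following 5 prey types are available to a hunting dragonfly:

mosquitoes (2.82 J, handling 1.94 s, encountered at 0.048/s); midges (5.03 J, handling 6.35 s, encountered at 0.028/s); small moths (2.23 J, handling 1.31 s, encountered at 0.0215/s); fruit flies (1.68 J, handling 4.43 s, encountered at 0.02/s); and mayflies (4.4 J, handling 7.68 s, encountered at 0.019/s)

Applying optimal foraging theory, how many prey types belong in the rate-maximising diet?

E/h in descending order: small moths 1.7, mosquitoes 1.45, midges 0.792, mayflies 0.573, fruit flies 0.379 J/s. The optimal diet is the largest prefix of this list for which every included type satisfies E_i/h_i > R on the types above it.
Rate on top 1: 0.04663. mosquitoes: 1.45 > 0.04663 → include.
Rate on top 2: 0.1635. midges: 0.792 > 0.1635 → include.
Rate on top 3: 0.2495. mayflies: 0.573 > 0.2495 → include.
Rate on top 4: 0.2822. fruit flies: 0.379 > 0.2822 → include.
Optimal diet: small moths, mosquitoes, midges, mayflies, fruit flies — 5 of 5 types.

5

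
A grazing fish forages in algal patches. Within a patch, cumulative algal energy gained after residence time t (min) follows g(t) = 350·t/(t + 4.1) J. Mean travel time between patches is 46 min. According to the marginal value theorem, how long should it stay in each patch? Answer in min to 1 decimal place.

13.7 min

Maximise g(t)/(T+t): set derivative to zero → g'(t)(T+t) = g(t).
g'(t) = 350·4.1/(t + 4.1)². Setting 350·4.1/(t+4.1)² = 350t/[(t+4.1)(46+t)] gives 4.1(46+t) = t(t+4.1), so t² = 4.1×46 = 188.6.
t* = √188.6 = 13.73 min.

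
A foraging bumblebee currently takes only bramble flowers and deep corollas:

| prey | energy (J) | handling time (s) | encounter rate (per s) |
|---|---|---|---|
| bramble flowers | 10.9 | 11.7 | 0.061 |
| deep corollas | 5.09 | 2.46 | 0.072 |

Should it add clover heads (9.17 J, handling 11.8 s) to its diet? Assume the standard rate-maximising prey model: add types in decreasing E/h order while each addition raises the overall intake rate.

Yes

On bramble flowers and deep corollas alone, R = ΣλE/(1+Σλh) = 1.031/1.891 = 0.5455 J/s.
Profitability of clover heads: 9.17/11.8 = 0.7771 J/s.
0.7771 > 0.5455, so adding clover heads raises the average — include it.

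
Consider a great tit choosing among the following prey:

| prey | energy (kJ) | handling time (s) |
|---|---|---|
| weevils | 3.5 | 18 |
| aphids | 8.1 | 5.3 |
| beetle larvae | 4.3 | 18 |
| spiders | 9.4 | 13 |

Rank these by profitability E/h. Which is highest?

aphids

Profitability E/h (kJ/s): weevils = 3.5/18 = 0.194, aphids = 8.1/5.3 = 1.53, beetle larvae = 4.3/18 = 0.239, spiders = 9.4/13 = 0.723.
Ranked: aphids > spiders > beetle larvae > weevils.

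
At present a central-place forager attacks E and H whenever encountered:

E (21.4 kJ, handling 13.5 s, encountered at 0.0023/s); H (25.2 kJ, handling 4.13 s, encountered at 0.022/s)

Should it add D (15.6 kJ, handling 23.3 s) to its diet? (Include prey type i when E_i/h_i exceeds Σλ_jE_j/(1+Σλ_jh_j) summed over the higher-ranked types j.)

Yes

On E and H alone, R = ΣλE/(1+Σλh) = 0.6036/1.122 = 0.538 kJ/s.
D: E/h = 15.6/23.3 = 0.6695 kJ/s.
Since 0.6695 > R, including D increases the long-run rate.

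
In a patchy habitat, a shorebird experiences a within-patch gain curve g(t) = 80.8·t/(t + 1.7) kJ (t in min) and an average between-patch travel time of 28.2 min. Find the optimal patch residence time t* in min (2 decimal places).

6.92 min

Maximise g(t)/(T+t): set derivative to zero → g'(t)(T+t) = g(t).
g'(t) = 80.8·1.7/(t + 1.7)². Setting 80.8·1.7/(t+1.7)² = 80.8t/[(t+1.7)(28.2+t)] gives 1.7(28.2+t) = t(t+1.7), so t² = 1.7×28.2 = 47.94.
t* = √47.94 = 6.924 min.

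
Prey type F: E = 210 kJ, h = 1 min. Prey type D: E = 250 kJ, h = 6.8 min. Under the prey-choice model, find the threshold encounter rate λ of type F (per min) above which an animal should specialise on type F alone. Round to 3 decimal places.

0.212 per min

Drop type D once their profitability E₂/h₂ falls below the rate achievable on type F alone: E₂/h₂ = λE₁/(1 + λh₁).
Solve for λ: λE₁h₂ = E₂(1 + λh₁) → λ(E₁h₂ − E₂h₁) = E₂ → λ = E₂/(E₁h₂ − E₂h₁).
λ = 250/(210×6.8 − 250×1) = 250/1178 = 0.2122 per min.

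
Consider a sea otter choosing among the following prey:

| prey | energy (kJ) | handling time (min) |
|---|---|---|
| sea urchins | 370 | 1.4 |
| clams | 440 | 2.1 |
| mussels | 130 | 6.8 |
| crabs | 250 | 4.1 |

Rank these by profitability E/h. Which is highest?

Profitability E/h (kJ/min): sea urchins = 370/1.4 = 264, clams = 440/2.1 = 210, mussels = 130/6.8 = 19.1, crabs = 250/4.1 = 61.
Ranked: sea urchins > clams > crabs > mussels.

sea urchins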